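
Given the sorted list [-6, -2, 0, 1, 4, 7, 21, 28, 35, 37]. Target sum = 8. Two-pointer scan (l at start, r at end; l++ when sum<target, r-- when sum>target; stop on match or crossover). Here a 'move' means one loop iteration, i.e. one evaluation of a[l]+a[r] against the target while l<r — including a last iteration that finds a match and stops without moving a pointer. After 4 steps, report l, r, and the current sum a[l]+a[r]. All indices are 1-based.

l=1, r=6, sum=1

l=1 r=10: -6+37=31 >8, r--
l=1 r=9: -6+35=29 >8, r--
l=1 r=8: -6+28=22 >8, r--
l=1 r=7: -6+21=15 >8, r--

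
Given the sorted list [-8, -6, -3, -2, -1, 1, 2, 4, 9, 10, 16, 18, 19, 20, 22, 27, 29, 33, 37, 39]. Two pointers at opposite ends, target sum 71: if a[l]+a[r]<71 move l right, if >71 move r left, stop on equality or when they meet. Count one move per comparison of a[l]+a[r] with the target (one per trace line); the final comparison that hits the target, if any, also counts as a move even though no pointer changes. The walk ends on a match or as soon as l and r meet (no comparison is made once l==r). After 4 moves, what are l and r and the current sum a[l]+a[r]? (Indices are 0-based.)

l=4, r=19, sum=38

l=0 r=19: -8+39=31 <71, l++
l=1 r=19: -6+39=33 <71, l++
l=2 r=19: -3+39=36 <71, l++
l=3 r=19: -2+39=37 <71, l++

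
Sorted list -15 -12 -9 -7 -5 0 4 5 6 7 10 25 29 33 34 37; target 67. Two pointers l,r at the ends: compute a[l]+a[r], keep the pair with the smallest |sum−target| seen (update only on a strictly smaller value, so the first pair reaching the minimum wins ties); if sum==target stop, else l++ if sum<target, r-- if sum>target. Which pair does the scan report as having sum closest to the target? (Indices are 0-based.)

l=0 r=15: -15+37=22 d=45 *, l++
l=1 r=15: -12+37=25 d=42 *, l++
l=2 r=15: -9+37=28 d=39 *, l++
l=3 r=15: -7+37=30 d=37 *, l++
l=4 r=15: -5+37=32 d=35 *, l++
l=5 r=15: 0+37=37 d=30 *, l++
l=6 r=15: 4+37=41 d=26 *, l++
l=7 r=15: 5+37=42 d=25 *, l++
l=8 r=15: 6+37=43 d=24 *, l++
l=9 r=15: 7+37=44 d=23 *, l++
l=10 r=15: 10+37=47 d=20 *, l++
l=11 r=15: 25+37=62 d=5 *, l++
l=12 r=15: 29+37=66 d=1 *, l++
l=13 r=15: 33+37=70 d=3, r--
l=13 r=14: 33+34=67 d=0 *, stop

pair (33, 34) with sum 67 (|Δ|=0)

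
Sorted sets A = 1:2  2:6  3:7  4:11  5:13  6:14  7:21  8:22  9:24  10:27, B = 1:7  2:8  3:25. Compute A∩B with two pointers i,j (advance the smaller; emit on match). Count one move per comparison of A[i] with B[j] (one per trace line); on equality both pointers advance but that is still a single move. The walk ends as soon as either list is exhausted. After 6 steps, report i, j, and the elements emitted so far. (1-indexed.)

i=6, j=3, emitted=[7]

i=1 j=1: 2<7, i++
i=2 j=1: 6<7, i++
i=3 j=1: 7==7 emit, i++,j++
i=4 j=2: 11>8, j++
i=4 j=3: 11<25, i++
i=5 j=3: 13<25, i++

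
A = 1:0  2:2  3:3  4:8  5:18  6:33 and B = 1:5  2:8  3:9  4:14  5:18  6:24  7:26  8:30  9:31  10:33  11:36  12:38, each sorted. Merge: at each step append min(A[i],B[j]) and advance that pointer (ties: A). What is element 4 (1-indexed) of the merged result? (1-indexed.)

i=1 j=1: A[i]=0<=B[j]=5 take 0, i++
i=2 j=1: A[i]=2<=B[j]=5 take 2, i++
i=3 j=1: A[i]=3<=B[j]=5 take 3, i++
i=4 j=1: A[i]=8>B[j]=5 take 5, j++
i=4 j=2: A[i]=8<=B[j]=8 take 8, i++
i=5 j=2: A[i]=18>B[j]=8 take 8, j++
i=5 j=3: A[i]=18>B[j]=9 take 9, j++
i=5 j=4: A[i]=18>B[j]=14 take 14, j++
i=5 j=5: A[i]=18<=B[j]=18 take 18, i++
i=6 j=5: A[i]=33>B[j]=18 take 18, j++
i=6 j=6: A[i]=33>B[j]=24 take 24, j++
i=6 j=7: A[i]=33>B[j]=26 take 26, j++
i=6 j=8: A[i]=33>B[j]=30 take 30, j++
i=6 j=9: A[i]=33>B[j]=31 take 31, j++
i=6 j=10: A[i]=33<=B[j]=33 take 33, i++
i=7 j=10: A done, take B[j]=33, j++
i=7 j=11: A done, take B[j]=36, j++
i=7 j=12: A done, take B[j]=38, j++

merged[4] = 5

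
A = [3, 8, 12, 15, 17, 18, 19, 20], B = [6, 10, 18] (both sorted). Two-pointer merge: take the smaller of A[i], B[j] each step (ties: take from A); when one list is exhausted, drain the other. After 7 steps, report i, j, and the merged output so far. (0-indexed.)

[i=0,j=0] A[i]=3<=B[j]=6 take 3 → i++
[i=1,j=0] A[i]=8>B[j]=6 take 6 → j++
[i=1,j=1] A[i]=8<=B[j]=10 take 8 → i++
[i=2,j=1] A[i]=12>B[j]=10 take 10 → j++
[i=2,j=2] A[i]=12<=B[j]=18 take 12 → i++
[i=3,j=2] A[i]=15<=B[j]=18 take 15 → i++
[i=4,j=2] A[i]=17<=B[j]=18 take 17 → i++

i=5, j=2, merged so far=[3, 6, 8, 10, 12, 15, 17]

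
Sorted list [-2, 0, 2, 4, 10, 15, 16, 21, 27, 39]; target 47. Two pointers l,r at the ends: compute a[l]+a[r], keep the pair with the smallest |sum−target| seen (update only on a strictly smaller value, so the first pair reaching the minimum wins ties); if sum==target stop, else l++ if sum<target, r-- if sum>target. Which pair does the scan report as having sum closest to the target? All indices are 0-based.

[0,9] -2+39=37 d=10 * → l++
[1,9] 0+39=39 d=8 * → l++
[2,9] 2+39=41 d=6 * → l++
[3,9] 4+39=43 d=4 * → l++
[4,9] 10+39=49 d=2 * → r--
[4,8] 10+27=37 d=10 → l++
[5,8] 15+27=42 d=5 → l++
[6,8] 16+27=43 d=4 → l++
[7,8] 21+27=48 d=1 * → r--

pair (21, 27) with sum 48 (|Δ|=1)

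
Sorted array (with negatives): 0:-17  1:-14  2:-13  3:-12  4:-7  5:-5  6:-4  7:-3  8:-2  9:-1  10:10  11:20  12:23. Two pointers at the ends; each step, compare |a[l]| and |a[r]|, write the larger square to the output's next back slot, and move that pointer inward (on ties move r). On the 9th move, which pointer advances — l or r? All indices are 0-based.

l=0 r=12: |-17|<=|23| out[12]=529, r--
l=0 r=11: |-17|<=|20| out[11]=400, r--
l=0 r=10: |-17|>|10| out[10]=289, l++
l=1 r=10: |-14|>|10| out[9]=196, l++
l=2 r=10: |-13|>|10| out[8]=169, l++
l=3 r=10: |-12|>|10| out[7]=144, l++
l=4 r=10: |-7|<=|10| out[6]=100, r--
l=4 r=9: |-7|>|-1| out[5]=49, l++
l=5 r=9: |-5|>|-1| out[4]=25, l++

l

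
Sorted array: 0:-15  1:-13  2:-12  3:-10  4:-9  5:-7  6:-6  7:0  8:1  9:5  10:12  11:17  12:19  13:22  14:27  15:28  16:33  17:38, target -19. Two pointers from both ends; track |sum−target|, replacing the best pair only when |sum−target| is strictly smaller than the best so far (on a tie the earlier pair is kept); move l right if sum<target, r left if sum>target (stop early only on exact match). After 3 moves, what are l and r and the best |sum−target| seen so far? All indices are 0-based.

l=0, r=14, best |Δ|=32

[0,17] -15+38=23 d=42 * → r--
[0,16] -15+33=18 d=37 * → r--
[0,15] -15+28=13 d=32 * → r--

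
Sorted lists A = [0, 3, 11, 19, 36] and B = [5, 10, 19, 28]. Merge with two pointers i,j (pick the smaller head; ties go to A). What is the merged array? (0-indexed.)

[0, 3, 5, 10, 11, 19, 19, 28, 36]

i=0 j=0: A[i]=0<=B[j]=5 take 0, i++
i=1 j=0: A[i]=3<=B[j]=5 take 3, i++
i=2 j=0: A[i]=11>B[j]=5 take 5, j++
i=2 j=1: A[i]=11>B[j]=10 take 10, j++
i=2 j=2: A[i]=11<=B[j]=19 take 11, i++
i=3 j=2: A[i]=19<=B[j]=19 take 19, i++
i=4 j=2: A[i]=36>B[j]=19 take 19, j++
i=4 j=3: A[i]=36>B[j]=28 take 28, j++
i=4 j=4: B done, take A[i]=36, i++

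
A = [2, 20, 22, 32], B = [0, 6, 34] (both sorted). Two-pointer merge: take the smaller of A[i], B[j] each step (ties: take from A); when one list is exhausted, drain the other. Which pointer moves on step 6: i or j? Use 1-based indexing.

i

[i=1,j=1] A[i]=2>B[j]=0 take 0 → j++
[i=1,j=2] A[i]=2<=B[j]=6 take 2 → i++
[i=2,j=2] A[i]=20>B[j]=6 take 6 → j++
[i=2,j=3] A[i]=20<=B[j]=34 take 20 → i++
[i=3,j=3] A[i]=22<=B[j]=34 take 22 → i++
[i=4,j=3] A[i]=32<=B[j]=34 take 32 → i++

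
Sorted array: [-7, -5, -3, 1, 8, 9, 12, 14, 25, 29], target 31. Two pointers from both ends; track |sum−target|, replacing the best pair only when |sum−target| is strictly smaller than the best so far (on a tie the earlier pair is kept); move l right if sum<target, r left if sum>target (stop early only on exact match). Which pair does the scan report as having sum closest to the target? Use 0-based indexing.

[0,9] -7+29=22 d=9 * → l++
[1,9] -5+29=24 d=7 * → l++
[2,9] -3+29=26 d=5 * → l++
[3,9] 1+29=30 d=1 * → l++
[4,9] 8+29=37 d=6 → r--
[4,8] 8+25=33 d=2 → r--
[4,7] 8+14=22 d=9 → l++
[5,7] 9+14=23 d=8 → l++
[6,7] 12+14=26 d=5 → l++

pair (1, 29) with sum 30 (|Δ|=1)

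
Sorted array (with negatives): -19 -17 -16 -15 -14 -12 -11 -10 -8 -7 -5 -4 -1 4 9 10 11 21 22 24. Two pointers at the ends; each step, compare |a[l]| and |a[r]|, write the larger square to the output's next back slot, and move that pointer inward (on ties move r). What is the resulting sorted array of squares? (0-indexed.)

l=0 r=19: |-19|<=|24| out[19]=576, r--
l=0 r=18: |-19|<=|22| out[18]=484, r--
l=0 r=17: |-19|<=|21| out[17]=441, r--
l=0 r=16: |-19|>|11| out[16]=361, l++
l=1 r=16: |-17|>|11| out[15]=289, l++
l=2 r=16: |-16|>|11| out[14]=256, l++
l=3 r=16: |-15|>|11| out[13]=225, l++
l=4 r=16: |-14|>|11| out[12]=196, l++
l=5 r=16: |-12|>|11| out[11]=144, l++
l=6 r=16: |-11|<=|11| out[10]=121, r--
l=6 r=15: |-11|>|10| out[9]=121, l++
l=7 r=15: |-10|<=|10| out[8]=100, r--
l=7 r=14: |-10|>|9| out[7]=100, l++
l=8 r=14: |-8|<=|9| out[6]=81, r--
l=8 r=13: |-8|>|4| out[5]=64, l++
l=9 r=13: |-7|>|4| out[4]=49, l++
l=10 r=13: |-5|>|4| out[3]=25, l++
l=11 r=13: |-4|<=|4| out[2]=16, r--
l=11 r=12: |-4|>|-1| out[1]=16, l++
l=12 r=12: |-1|<=|-1| out[0]=1, r--

[1, 16, 16, 25, 49, 64, 81, 100, 100, 121, 121, 144, 196, 225, 256, 289, 361, 441, 484, 576]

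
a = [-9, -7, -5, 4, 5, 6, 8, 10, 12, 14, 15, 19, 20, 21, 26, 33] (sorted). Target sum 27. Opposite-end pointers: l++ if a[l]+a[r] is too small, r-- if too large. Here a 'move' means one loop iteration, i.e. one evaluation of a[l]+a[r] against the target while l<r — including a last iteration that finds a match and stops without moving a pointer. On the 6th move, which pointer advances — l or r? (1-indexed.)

l

[1,16] -9+33=24 <27 → l++
[2,16] -7+33=26 <27 → l++
[3,16] -5+33=28 >27 → r--
[3,15] -5+26=21 <27 → l++
[4,15] 4+26=30 >27 → r--
[4,14] 4+21=25 <27 → l++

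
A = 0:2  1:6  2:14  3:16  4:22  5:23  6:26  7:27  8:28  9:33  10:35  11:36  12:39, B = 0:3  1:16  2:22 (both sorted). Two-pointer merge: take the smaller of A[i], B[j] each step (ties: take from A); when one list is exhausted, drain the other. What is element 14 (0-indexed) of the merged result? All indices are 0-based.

[i=0,j=0] A[i]=2<=B[j]=3 take 2 → i++
[i=1,j=0] A[i]=6>B[j]=3 take 3 → j++
[i=1,j=1] A[i]=6<=B[j]=16 take 6 → i++
[i=2,j=1] A[i]=14<=B[j]=16 take 14 → i++
[i=3,j=1] A[i]=16<=B[j]=16 take 16 → i++
[i=4,j=1] A[i]=22>B[j]=16 take 16 → j++
[i=4,j=2] A[i]=22<=B[j]=22 take 22 → i++
[i=5,j=2] A[i]=23>B[j]=22 take 22 → j++
[i=5,j=3] B done, take A[i]=23 → i++
[i=6,j=3] B done, take A[i]=26 → i++
[i=7,j=3] B done, take A[i]=27 → i++
[i=8,j=3] B done, take A[i]=28 → i++
[i=9,j=3] B done, take A[i]=33 → i++
[i=10,j=3] B done, take A[i]=35 → i++
[i=11,j=3] B done, take A[i]=36 → i++
[i=12,j=3] B done, take A[i]=39 → i++

merged[14] = 36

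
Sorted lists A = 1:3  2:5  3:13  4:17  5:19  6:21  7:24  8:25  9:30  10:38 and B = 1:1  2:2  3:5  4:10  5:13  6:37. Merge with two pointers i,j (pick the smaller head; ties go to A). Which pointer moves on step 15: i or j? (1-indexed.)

j

[i=1,j=1] A[i]=3>B[j]=1 take 1 → j++
[i=1,j=2] A[i]=3>B[j]=2 take 2 → j++
[i=1,j=3] A[i]=3<=B[j]=5 take 3 → i++
[i=2,j=3] A[i]=5<=B[j]=5 take 5 → i++
[i=3,j=3] A[i]=13>B[j]=5 take 5 → j++
[i=3,j=4] A[i]=13>B[j]=10 take 10 → j++
[i=3,j=5] A[i]=13<=B[j]=13 take 13 → i++
[i=4,j=5] A[i]=17>B[j]=13 take 13 → j++
[i=4,j=6] A[i]=17<=B[j]=37 take 17 → i++
[i=5,j=6] A[i]=19<=B[j]=37 take 19 → i++
[i=6,j=6] A[i]=21<=B[j]=37 take 21 → i++
[i=7,j=6] A[i]=24<=B[j]=37 take 24 → i++
[i=8,j=6] A[i]=25<=B[j]=37 take 25 → i++
[i=9,j=6] A[i]=30<=B[j]=37 take 30 → i++
[i=10,j=6] A[i]=38>B[j]=37 take 37 → j++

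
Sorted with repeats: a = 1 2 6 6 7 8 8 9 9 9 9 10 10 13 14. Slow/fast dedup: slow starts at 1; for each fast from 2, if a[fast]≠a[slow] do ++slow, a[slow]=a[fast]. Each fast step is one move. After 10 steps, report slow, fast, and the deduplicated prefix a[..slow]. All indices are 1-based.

slow=6, fast=12, prefix=[1, 2, 6, 7, 8, 9]

(s=1,f=2) a[fast]=2≠a[slow]=1 write a[2]=2 → slow++,fast++
(s=2,f=3) a[fast]=6≠a[slow]=2 write a[3]=6 → slow++,fast++
(s=3,f=4) a[fast]=6=a[slow] dup → fast++
(s=3,f=5) a[fast]=7≠a[slow]=6 write a[4]=7 → slow++,fast++
(s=4,f=6) a[fast]=8≠a[slow]=7 write a[5]=8 → slow++,fast++
(s=5,f=7) a[fast]=8=a[slow] dup → fast++
(s=5,f=8) a[fast]=9≠a[slow]=8 write a[6]=9 → slow++,fast++
(s=6,f=9) a[fast]=9=a[slow] dup → fast++
(s=6,f=10) a[fast]=9=a[slow] dup → fast++
(s=6,f=11) a[fast]=9=a[slow] dup → fast++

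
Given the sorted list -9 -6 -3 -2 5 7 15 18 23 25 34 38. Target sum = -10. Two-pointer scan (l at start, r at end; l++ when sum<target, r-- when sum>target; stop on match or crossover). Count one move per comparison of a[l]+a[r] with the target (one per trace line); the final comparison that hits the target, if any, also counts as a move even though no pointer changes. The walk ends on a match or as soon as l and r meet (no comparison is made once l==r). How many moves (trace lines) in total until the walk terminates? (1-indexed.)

11 moves

[1,12] -9+38=29 >-10 → r--
[1,11] -9+34=25 >-10 → r--
[1,10] -9+25=16 >-10 → r--
[1,9] -9+23=14 >-10 → r--
[1,8] -9+18=9 >-10 → r--
[1,7] -9+15=6 >-10 → r--
[1,6] -9+7=-2 >-10 → r--
[1,5] -9+5=-4 >-10 → r--
[1,4] -9+-2=-11 <-10 → l++
[2,4] -6+-2=-8 >-10 → r--
[2,3] -6+-3=-9 >-10 → r--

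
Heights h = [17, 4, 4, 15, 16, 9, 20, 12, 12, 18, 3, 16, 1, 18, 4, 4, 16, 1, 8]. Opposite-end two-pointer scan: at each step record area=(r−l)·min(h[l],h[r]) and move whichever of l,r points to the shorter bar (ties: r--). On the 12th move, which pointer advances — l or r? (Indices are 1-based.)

[1,19] min(17,8)*18=144 best=144 * → r--
[1,18] min(17,1)*17=17 best=144 → r--
[1,17] min(17,16)*16=256 best=256 * → r--
[1,16] min(17,4)*15=60 best=256 → r--
[1,15] min(17,4)*14=56 best=256 → r--
[1,14] min(17,18)*13=221 best=256 → l++
[2,14] min(4,18)*12=48 best=256 → l++
[3,14] min(4,18)*11=44 best=256 → l++
[4,14] min(15,18)*10=150 best=256 → l++
[5,14] min(16,18)*9=144 best=256 → l++
[6,14] min(9,18)*8=72 best=256 → l++
[7,14] min(20,18)*7=126 best=256 → r--

r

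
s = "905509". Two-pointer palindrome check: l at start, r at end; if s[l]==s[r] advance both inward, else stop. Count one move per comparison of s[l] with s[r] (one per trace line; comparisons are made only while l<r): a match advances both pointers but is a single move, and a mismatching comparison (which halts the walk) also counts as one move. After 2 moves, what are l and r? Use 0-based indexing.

l=2, r=3

[0,5] '9'=='9' → l++,r--
[1,4] '0'=='0' → l++,r--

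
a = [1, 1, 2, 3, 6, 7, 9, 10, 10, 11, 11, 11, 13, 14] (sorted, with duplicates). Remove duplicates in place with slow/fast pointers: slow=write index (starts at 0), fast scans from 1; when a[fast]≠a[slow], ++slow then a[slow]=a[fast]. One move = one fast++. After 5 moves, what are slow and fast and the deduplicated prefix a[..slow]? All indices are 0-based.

slow=4, fast=6, prefix=[1, 2, 3, 6, 7]

(s=0,f=1) a[fast]=1=a[slow] dup → fast++
(s=0,f=2) a[fast]=2≠a[slow]=1 write a[1]=2 → slow++,fast++
(s=1,f=3) a[fast]=3≠a[slow]=2 write a[2]=3 → slow++,fast++
(s=2,f=4) a[fast]=6≠a[slow]=3 write a[3]=6 → slow++,fast++
(s=3,f=5) a[fast]=7≠a[slow]=6 write a[4]=7 → slow++,fast++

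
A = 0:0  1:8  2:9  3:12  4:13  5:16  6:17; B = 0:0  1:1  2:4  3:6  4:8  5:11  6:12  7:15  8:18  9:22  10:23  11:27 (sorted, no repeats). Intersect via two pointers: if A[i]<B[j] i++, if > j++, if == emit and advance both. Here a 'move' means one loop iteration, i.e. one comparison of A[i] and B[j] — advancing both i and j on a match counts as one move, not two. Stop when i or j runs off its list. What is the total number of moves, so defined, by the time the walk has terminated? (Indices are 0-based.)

12 moves

i=0 j=0: 0==0 emit, i++,j++
i=1 j=1: 8>1, j++
i=1 j=2: 8>4, j++
i=1 j=3: 8>6, j++
i=1 j=4: 8==8 emit, i++,j++
i=2 j=5: 9<11, i++
i=3 j=5: 12>11, j++
i=3 j=6: 12==12 emit, i++,j++
i=4 j=7: 13<15, i++
i=5 j=7: 16>15, j++
i=5 j=8: 16<18, i++
i=6 j=8: 17<18, i++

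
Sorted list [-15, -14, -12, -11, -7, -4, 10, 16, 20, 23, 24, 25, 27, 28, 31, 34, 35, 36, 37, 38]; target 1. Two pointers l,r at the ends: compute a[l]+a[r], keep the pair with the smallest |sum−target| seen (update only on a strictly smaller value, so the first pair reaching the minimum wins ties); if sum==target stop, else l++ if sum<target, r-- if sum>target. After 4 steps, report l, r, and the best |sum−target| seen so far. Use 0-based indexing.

[0,19] -15+38=23 d=22 * → r--
[0,18] -15+37=22 d=21 * → r--
[0,17] -15+36=21 d=20 * → r--
[0,16] -15+35=20 d=19 * → r--

l=0, r=15, best |Δ|=19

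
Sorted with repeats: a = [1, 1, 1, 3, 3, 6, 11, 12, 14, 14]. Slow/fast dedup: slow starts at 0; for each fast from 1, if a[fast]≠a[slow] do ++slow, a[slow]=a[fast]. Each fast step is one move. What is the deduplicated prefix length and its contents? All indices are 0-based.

(s=0,f=1) a[fast]=1=a[slow] dup → fast++
(s=0,f=2) a[fast]=1=a[slow] dup → fast++
(s=0,f=3) a[fast]=3≠a[slow]=1 write a[1]=3 → slow++,fast++
(s=1,f=4) a[fast]=3=a[slow] dup → fast++
(s=1,f=5) a[fast]=6≠a[slow]=3 write a[2]=6 → slow++,fast++
(s=2,f=6) a[fast]=11≠a[slow]=6 write a[3]=11 → slow++,fast++
(s=3,f=7) a[fast]=12≠a[slow]=11 write a[4]=12 → slow++,fast++
(s=4,f=8) a[fast]=14≠a[slow]=12 write a[5]=14 → slow++,fast++
(s=5,f=9) a[fast]=14=a[slow] dup → fast++

length 6; prefix = [1, 3, 6, 11, 12, 14]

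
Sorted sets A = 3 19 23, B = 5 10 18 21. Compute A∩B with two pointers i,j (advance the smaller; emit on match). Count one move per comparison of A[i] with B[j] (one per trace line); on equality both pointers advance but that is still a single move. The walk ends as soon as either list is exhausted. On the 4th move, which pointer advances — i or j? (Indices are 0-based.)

i=0 j=0: 3<5, i++
i=1 j=0: 19>5, j++
i=1 j=1: 19>10, j++
i=1 j=2: 19>18, j++

j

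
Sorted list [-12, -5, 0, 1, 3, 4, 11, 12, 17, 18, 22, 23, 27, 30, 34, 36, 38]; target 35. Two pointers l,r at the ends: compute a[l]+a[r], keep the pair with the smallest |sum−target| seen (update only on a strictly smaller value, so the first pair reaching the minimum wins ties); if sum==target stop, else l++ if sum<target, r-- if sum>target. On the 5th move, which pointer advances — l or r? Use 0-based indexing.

l

[0,16] -12+38=26 d=9 * → l++
[1,16] -5+38=33 d=2 * → l++
[2,16] 0+38=38 d=3 → r--
[2,15] 0+36=36 d=1 * → r--
[2,14] 0+34=34 d=1 → l++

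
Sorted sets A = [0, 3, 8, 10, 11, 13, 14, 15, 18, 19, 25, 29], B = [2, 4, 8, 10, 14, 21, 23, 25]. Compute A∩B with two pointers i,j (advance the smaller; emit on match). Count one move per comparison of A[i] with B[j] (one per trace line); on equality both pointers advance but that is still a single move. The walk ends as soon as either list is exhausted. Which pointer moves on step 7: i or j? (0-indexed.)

i

i=0 j=0: 0<2, i++
i=1 j=0: 3>2, j++
i=1 j=1: 3<4, i++
i=2 j=1: 8>4, j++
i=2 j=2: 8==8 emit, i++,j++
i=3 j=3: 10==10 emit, i++,j++
i=4 j=4: 11<14, i++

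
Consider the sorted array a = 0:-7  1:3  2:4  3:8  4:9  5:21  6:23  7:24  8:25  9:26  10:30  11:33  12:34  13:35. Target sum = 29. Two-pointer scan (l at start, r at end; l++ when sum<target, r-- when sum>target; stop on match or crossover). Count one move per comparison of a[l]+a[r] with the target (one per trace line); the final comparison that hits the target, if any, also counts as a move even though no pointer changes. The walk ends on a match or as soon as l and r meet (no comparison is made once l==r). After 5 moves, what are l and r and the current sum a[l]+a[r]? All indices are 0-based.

l=0 r=13: -7+35=28 <29, l++
l=1 r=13: 3+35=38 >29, r--
l=1 r=12: 3+34=37 >29, r--
l=1 r=11: 3+33=36 >29, r--
l=1 r=10: 3+30=33 >29, r--

l=1, r=9, sum=29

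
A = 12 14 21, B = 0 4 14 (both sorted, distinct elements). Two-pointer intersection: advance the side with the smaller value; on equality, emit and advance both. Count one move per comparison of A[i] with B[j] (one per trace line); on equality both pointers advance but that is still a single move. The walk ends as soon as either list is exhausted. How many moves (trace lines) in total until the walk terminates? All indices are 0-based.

4 moves

[i=0,j=0] 12>0 → j++
[i=0,j=1] 12>4 → j++
[i=0,j=2] 12<14 → i++
[i=1,j=2] 14==14 emit → i++,j++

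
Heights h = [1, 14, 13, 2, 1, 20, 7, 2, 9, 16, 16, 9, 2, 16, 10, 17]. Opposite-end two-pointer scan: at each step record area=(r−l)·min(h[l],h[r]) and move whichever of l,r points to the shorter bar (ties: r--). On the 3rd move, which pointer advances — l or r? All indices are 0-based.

l

[0,15] min(1,17)*15=15 best=15 * → l++
[1,15] min(14,17)*14=196 best=196 * → l++
[2,15] min(13,17)*13=169 best=196 → l++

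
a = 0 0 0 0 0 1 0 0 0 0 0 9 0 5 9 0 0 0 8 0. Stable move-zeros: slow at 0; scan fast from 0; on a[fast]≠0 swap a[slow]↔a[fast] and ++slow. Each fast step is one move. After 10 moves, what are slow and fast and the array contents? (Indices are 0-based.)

slow=0 fast=0: a[fast]=0, fast++
slow=0 fast=1: a[fast]=0, fast++
slow=0 fast=2: a[fast]=0, fast++
slow=0 fast=3: a[fast]=0, fast++
slow=0 fast=4: a[fast]=0, fast++
slow=0 fast=5: a[fast]=1≠0 swap→a[0]=1, slow++,fast++
slow=1 fast=6: a[fast]=0, fast++
slow=1 fast=7: a[fast]=0, fast++
slow=1 fast=8: a[fast]=0, fast++
slow=1 fast=9: a[fast]=0, fast++

slow=1, fast=10, a=[1, 0, 0, 0, 0, 0, 0, 0, 0, 0, 0, 9, 0, 5, 9, 0, 0, 0, 8, 0]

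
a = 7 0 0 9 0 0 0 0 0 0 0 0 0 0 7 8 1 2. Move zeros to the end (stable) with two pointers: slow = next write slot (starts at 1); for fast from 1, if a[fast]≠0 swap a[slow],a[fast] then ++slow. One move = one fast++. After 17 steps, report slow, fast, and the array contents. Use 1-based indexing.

slow=1 fast=1: a[fast]=7≠0 swap→a[1]=7, slow++,fast++
slow=2 fast=2: a[fast]=0, fast++
slow=2 fast=3: a[fast]=0, fast++
slow=2 fast=4: a[fast]=9≠0 swap→a[2]=9, slow++,fast++
slow=3 fast=5: a[fast]=0, fast++
slow=3 fast=6: a[fast]=0, fast++
slow=3 fast=7: a[fast]=0, fast++
slow=3 fast=8: a[fast]=0, fast++
slow=3 fast=9: a[fast]=0, fast++
slow=3 fast=10: a[fast]=0, fast++
slow=3 fast=11: a[fast]=0, fast++
slow=3 fast=12: a[fast]=0, fast++
slow=3 fast=13: a[fast]=0, fast++
slow=3 fast=14: a[fast]=0, fast++
slow=3 fast=15: a[fast]=7≠0 swap→a[3]=7, slow++,fast++
slow=4 fast=16: a[fast]=8≠0 swap→a[4]=8, slow++,fast++
slow=5 fast=17: a[fast]=1≠0 swap→a[5]=1, slow++,fast++

slow=6, fast=18, a=[7, 9, 7, 8, 1, 0, 0, 0, 0, 0, 0, 0, 0, 0, 0, 0, 0, 2]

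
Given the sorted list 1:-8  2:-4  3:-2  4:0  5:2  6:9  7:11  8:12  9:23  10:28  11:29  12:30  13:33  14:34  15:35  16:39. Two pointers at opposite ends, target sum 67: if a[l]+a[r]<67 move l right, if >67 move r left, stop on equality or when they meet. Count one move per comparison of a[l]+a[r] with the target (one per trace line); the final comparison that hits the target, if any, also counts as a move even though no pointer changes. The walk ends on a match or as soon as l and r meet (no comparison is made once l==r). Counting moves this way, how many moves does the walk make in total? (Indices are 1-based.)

l=1 r=16: -8+39=31 <67, l++
l=2 r=16: -4+39=35 <67, l++
l=3 r=16: -2+39=37 <67, l++
l=4 r=16: 0+39=39 <67, l++
l=5 r=16: 2+39=41 <67, l++
l=6 r=16: 9+39=48 <67, l++
l=7 r=16: 11+39=50 <67, l++
l=8 r=16: 12+39=51 <67, l++
l=9 r=16: 23+39=62 <67, l++
l=10 r=16: 28+39=67, found

10 moves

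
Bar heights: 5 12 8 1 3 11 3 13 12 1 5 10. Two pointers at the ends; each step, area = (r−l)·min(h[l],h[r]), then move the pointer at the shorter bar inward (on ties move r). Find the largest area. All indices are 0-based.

max area = 100

[0,11] min(5,10)*11=55 best=55 * → l++
[1,11] min(12,10)*10=100 best=100 * → r--
[1,10] min(12,5)*9=45 best=100 → r--
[1,9] min(12,1)*8=8 best=100 → r--
[1,8] min(12,12)*7=84 best=100 → r--
[1,7] min(12,13)*6=72 best=100 → l++
[2,7] min(8,13)*5=40 best=100 → l++
[3,7] min(1,13)*4=4 best=100 → l++
[4,7] min(3,13)*3=9 best=100 → l++
[5,7] min(11,13)*2=22 best=100 → l++
[6,7] min(3,13)*1=3 best=100 → l++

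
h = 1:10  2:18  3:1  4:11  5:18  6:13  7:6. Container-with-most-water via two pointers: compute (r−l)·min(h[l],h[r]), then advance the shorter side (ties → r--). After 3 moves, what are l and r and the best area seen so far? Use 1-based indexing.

l=2, r=5, best area=52

l=1 r=7: min(10,6)*6=36 best=36 *, r--
l=1 r=6: min(10,13)*5=50 best=50 *, l++
l=2 r=6: min(18,13)*4=52 best=52 *, r--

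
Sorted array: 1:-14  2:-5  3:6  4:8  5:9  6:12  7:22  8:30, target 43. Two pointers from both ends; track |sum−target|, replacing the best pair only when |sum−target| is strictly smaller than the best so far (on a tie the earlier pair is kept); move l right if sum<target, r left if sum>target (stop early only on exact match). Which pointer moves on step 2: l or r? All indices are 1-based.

[1,8] -14+30=16 d=27 * → l++
[2,8] -5+30=25 d=18 * → l++

l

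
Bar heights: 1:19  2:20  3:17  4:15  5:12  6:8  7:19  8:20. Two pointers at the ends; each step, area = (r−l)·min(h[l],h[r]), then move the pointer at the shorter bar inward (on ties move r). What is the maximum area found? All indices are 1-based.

l=1 r=8: min(19,20)*7=133 best=133 *, l++
l=2 r=8: min(20,20)*6=120 best=133, r--
l=2 r=7: min(20,19)*5=95 best=133, r--
l=2 r=6: min(20,8)*4=32 best=133, r--
l=2 r=5: min(20,12)*3=36 best=133, r--
l=2 r=4: min(20,15)*2=30 best=133, r--
l=2 r=3: min(20,17)*1=17 best=133, r--

max area = 133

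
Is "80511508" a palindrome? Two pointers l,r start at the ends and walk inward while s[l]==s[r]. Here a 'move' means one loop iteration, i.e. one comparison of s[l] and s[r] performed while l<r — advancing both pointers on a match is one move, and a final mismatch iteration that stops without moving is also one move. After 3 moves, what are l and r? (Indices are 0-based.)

l=3, r=4

l=0 r=7: '8'=='8', l++,r--
l=1 r=6: '0'=='0', l++,r--
l=2 r=5: '5'=='5', l++,r--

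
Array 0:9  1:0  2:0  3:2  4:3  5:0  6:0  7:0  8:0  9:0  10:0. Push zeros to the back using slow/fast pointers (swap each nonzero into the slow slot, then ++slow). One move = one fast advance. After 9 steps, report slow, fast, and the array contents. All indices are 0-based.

(s=0,f=0) a[fast]=9≠0 swap→a[0]=9 → slow++,fast++
(s=1,f=1) a[fast]=0 → fast++
(s=1,f=2) a[fast]=0 → fast++
(s=1,f=3) a[fast]=2≠0 swap→a[1]=2 → slow++,fast++
(s=2,f=4) a[fast]=3≠0 swap→a[2]=3 → slow++,fast++
(s=3,f=5) a[fast]=0 → fast++
(s=3,f=6) a[fast]=0 → fast++
(s=3,f=7) a[fast]=0 → fast++
(s=3,f=8) a[fast]=0 → fast++

slow=3, fast=9, a=[9, 2, 3, 0, 0, 0, 0, 0, 0, 0, 0]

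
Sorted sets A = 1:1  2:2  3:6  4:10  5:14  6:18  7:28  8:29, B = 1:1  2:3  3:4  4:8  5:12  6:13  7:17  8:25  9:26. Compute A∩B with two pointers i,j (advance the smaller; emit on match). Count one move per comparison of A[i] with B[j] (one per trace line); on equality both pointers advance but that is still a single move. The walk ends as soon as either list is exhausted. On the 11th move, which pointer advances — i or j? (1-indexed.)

[i=1,j=1] 1==1 emit → i++,j++
[i=2,j=2] 2<3 → i++
[i=3,j=2] 6>3 → j++
[i=3,j=3] 6>4 → j++
[i=3,j=4] 6<8 → i++
[i=4,j=4] 10>8 → j++
[i=4,j=5] 10<12 → i++
[i=5,j=5] 14>12 → j++
[i=5,j=6] 14>13 → j++
[i=5,j=7] 14<17 → i++
[i=6,j=7] 18>17 → j++

j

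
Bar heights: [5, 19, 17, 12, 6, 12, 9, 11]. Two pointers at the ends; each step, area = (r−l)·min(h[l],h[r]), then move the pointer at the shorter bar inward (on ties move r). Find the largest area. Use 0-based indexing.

max area = 66

[0,7] min(5,11)*7=35 best=35 * → l++
[1,7] min(19,11)*6=66 best=66 * → r--
[1,6] min(19,9)*5=45 best=66 → r--
[1,5] min(19,12)*4=48 best=66 → r--
[1,4] min(19,6)*3=18 best=66 → r--
[1,3] min(19,12)*2=24 best=66 → r--
[1,2] min(19,17)*1=17 best=66 → r--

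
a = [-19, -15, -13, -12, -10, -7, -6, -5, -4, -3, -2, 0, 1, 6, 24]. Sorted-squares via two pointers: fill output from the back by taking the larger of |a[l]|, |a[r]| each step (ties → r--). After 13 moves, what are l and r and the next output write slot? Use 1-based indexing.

[1,15] |-19|<=|24| out[15]=576 → r--
[1,14] |-19|>|6| out[14]=361 → l++
[2,14] |-15|>|6| out[13]=225 → l++
[3,14] |-13|>|6| out[12]=169 → l++
[4,14] |-12|>|6| out[11]=144 → l++
[5,14] |-10|>|6| out[10]=100 → l++
[6,14] |-7|>|6| out[9]=49 → l++
[7,14] |-6|<=|6| out[8]=36 → r--
[7,13] |-6|>|1| out[7]=36 → l++
[8,13] |-5|>|1| out[6]=25 → l++
[9,13] |-4|>|1| out[5]=16 → l++
[10,13] |-3|>|1| out[4]=9 → l++
[11,13] |-2|>|1| out[3]=4 → l++

l=12, r=13, next write slot=2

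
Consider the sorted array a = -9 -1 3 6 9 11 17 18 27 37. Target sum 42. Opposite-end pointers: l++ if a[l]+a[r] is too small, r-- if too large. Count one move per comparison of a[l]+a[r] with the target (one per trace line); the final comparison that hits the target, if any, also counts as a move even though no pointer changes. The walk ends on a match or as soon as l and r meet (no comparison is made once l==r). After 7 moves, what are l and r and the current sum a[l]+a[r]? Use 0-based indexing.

[0,9] -9+37=28 <42 → l++
[1,9] -1+37=36 <42 → l++
[2,9] 3+37=40 <42 → l++
[3,9] 6+37=43 >42 → r--
[3,8] 6+27=33 <42 → l++
[4,8] 9+27=36 <42 → l++
[5,8] 11+27=38 <42 → l++

l=6, r=8, sum=44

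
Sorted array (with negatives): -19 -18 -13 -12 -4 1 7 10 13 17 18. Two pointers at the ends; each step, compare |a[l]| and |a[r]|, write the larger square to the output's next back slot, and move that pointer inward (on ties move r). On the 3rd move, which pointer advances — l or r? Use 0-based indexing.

l

l=0 r=10: |-19|>|18| out[10]=361, l++
l=1 r=10: |-18|<=|18| out[9]=324, r--
l=1 r=9: |-18|>|17| out[8]=324, l++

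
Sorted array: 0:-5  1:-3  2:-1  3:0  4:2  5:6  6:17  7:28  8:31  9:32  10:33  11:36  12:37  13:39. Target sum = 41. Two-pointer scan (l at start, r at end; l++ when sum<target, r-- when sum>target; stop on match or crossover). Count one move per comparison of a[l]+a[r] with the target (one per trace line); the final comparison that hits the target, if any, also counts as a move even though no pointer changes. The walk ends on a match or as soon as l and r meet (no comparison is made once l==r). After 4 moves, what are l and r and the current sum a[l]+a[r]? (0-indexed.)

l=4, r=13, sum=41

l=0 r=13: -5+39=34 <41, l++
l=1 r=13: -3+39=36 <41, l++
l=2 r=13: -1+39=38 <41, l++
l=3 r=13: 0+39=39 <41, l++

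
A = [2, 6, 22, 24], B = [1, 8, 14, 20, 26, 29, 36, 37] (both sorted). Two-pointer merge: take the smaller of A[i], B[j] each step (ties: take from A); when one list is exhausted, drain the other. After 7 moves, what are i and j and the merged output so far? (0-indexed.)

i=3, j=4, merged so far=[1, 2, 6, 8, 14, 20, 22]

[i=0,j=0] A[i]=2>B[j]=1 take 1 → j++
[i=0,j=1] A[i]=2<=B[j]=8 take 2 → i++
[i=1,j=1] A[i]=6<=B[j]=8 take 6 → i++
[i=2,j=1] A[i]=22>B[j]=8 take 8 → j++
[i=2,j=2] A[i]=22>B[j]=14 take 14 → j++
[i=2,j=3] A[i]=22>B[j]=20 take 20 → j++
[i=2,j=4] A[i]=22<=B[j]=26 take 22 → i++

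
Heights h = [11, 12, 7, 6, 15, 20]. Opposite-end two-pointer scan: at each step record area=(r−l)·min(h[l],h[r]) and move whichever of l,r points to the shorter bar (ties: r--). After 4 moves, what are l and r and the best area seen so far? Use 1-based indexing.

l=1 r=6: min(11,20)*5=55 best=55 *, l++
l=2 r=6: min(12,20)*4=48 best=55, l++
l=3 r=6: min(7,20)*3=21 best=55, l++
l=4 r=6: min(6,20)*2=12 best=55, l++

l=5, r=6, best area=55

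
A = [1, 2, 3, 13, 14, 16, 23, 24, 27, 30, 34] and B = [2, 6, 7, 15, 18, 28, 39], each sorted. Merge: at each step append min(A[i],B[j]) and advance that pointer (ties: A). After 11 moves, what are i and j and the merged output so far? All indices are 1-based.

i=1 j=1: A[i]=1<=B[j]=2 take 1, i++
i=2 j=1: A[i]=2<=B[j]=2 take 2, i++
i=3 j=1: A[i]=3>B[j]=2 take 2, j++
i=3 j=2: A[i]=3<=B[j]=6 take 3, i++
i=4 j=2: A[i]=13>B[j]=6 take 6, j++
i=4 j=3: A[i]=13>B[j]=7 take 7, j++
i=4 j=4: A[i]=13<=B[j]=15 take 13, i++
i=5 j=4: A[i]=14<=B[j]=15 take 14, i++
i=6 j=4: A[i]=16>B[j]=15 take 15, j++
i=6 j=5: A[i]=16<=B[j]=18 take 16, i++
i=7 j=5: A[i]=23>B[j]=18 take 18, j++

i=7, j=6, merged so far=[1, 2, 2, 3, 6, 7, 13, 14, 15, 16, 18]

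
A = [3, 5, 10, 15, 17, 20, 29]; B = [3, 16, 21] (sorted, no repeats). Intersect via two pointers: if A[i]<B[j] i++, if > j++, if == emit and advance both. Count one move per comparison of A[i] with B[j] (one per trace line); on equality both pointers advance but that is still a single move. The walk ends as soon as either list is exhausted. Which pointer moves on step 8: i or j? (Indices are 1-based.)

j

[i=1,j=1] 3==3 emit → i++,j++
[i=2,j=2] 5<16 → i++
[i=3,j=2] 10<16 → i++
[i=4,j=2] 15<16 → i++
[i=5,j=2] 17>16 → j++
[i=5,j=3] 17<21 → i++
[i=6,j=3] 20<21 → i++
[i=7,j=3] 29>21 → j++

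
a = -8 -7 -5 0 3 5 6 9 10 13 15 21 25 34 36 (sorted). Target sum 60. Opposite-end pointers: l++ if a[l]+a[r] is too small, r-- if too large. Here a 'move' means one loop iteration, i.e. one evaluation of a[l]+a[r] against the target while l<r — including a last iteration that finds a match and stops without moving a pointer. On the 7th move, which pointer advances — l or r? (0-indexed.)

l=0 r=14: -8+36=28 <60, l++
l=1 r=14: -7+36=29 <60, l++
l=2 r=14: -5+36=31 <60, l++
l=3 r=14: 0+36=36 <60, l++
l=4 r=14: 3+36=39 <60, l++
l=5 r=14: 5+36=41 <60, l++
l=6 r=14: 6+36=42 <60, l++

l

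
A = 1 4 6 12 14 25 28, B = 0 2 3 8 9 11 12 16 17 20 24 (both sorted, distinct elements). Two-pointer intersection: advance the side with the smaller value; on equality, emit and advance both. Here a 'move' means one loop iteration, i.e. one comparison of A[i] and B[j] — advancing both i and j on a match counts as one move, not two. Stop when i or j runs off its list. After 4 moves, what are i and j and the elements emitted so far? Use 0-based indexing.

[i=0,j=0] 1>0 → j++
[i=0,j=1] 1<2 → i++
[i=1,j=1] 4>2 → j++
[i=1,j=2] 4>3 → j++

i=1, j=3, emitted=[]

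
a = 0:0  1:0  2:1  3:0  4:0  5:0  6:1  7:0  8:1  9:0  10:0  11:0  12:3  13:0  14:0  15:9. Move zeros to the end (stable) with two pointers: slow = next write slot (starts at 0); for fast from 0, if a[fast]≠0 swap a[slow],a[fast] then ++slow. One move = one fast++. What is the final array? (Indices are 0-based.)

slow=0 fast=0: a[fast]=0, fast++
slow=0 fast=1: a[fast]=0, fast++
slow=0 fast=2: a[fast]=1≠0 swap→a[0]=1, slow++,fast++
slow=1 fast=3: a[fast]=0, fast++
slow=1 fast=4: a[fast]=0, fast++
slow=1 fast=5: a[fast]=0, fast++
slow=1 fast=6: a[fast]=1≠0 swap→a[1]=1, slow++,fast++
slow=2 fast=7: a[fast]=0, fast++
slow=2 fast=8: a[fast]=1≠0 swap→a[2]=1, slow++,fast++
slow=3 fast=9: a[fast]=0, fast++
slow=3 fast=10: a[fast]=0, fast++
slow=3 fast=11: a[fast]=0, fast++
slow=3 fast=12: a[fast]=3≠0 swap→a[3]=3, slow++,fast++
slow=4 fast=13: a[fast]=0, fast++
slow=4 fast=14: a[fast]=0, fast++
slow=4 fast=15: a[fast]=9≠0 swap→a[4]=9, slow++,fast++

[1, 1, 1, 3, 9, 0, 0, 0, 0, 0, 0, 0, 0, 0, 0, 0]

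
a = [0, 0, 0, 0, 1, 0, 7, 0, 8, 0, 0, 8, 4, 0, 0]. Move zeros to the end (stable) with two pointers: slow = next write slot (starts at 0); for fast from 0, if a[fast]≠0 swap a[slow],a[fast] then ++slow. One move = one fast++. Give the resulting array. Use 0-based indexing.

slow=0 fast=0: a[fast]=0, fast++
slow=0 fast=1: a[fast]=0, fast++
slow=0 fast=2: a[fast]=0, fast++
slow=0 fast=3: a[fast]=0, fast++
slow=0 fast=4: a[fast]=1≠0 swap→a[0]=1, slow++,fast++
slow=1 fast=5: a[fast]=0, fast++
slow=1 fast=6: a[fast]=7≠0 swap→a[1]=7, slow++,fast++
slow=2 fast=7: a[fast]=0, fast++
slow=2 fast=8: a[fast]=8≠0 swap→a[2]=8, slow++,fast++
slow=3 fast=9: a[fast]=0, fast++
slow=3 fast=10: a[fast]=0, fast++
slow=3 fast=11: a[fast]=8≠0 swap→a[3]=8, slow++,fast++
slow=4 fast=12: a[fast]=4≠0 swap→a[4]=4, slow++,fast++
slow=5 fast=13: a[fast]=0, fast++
slow=5 fast=14: a[fast]=0, fast++

[1, 7, 8, 8, 4, 0, 0, 0, 0, 0, 0, 0, 0, 0, 0]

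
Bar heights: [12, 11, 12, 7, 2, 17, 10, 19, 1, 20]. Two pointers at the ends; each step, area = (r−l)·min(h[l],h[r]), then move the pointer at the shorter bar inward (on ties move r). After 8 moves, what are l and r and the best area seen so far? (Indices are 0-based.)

[0,9] min(12,20)*9=108 best=108 * → l++
[1,9] min(11,20)*8=88 best=108 → l++
[2,9] min(12,20)*7=84 best=108 → l++
[3,9] min(7,20)*6=42 best=108 → l++
[4,9] min(2,20)*5=10 best=108 → l++
[5,9] min(17,20)*4=68 best=108 → l++
[6,9] min(10,20)*3=30 best=108 → l++
[7,9] min(19,20)*2=38 best=108 → l++

l=8, r=9, best area=108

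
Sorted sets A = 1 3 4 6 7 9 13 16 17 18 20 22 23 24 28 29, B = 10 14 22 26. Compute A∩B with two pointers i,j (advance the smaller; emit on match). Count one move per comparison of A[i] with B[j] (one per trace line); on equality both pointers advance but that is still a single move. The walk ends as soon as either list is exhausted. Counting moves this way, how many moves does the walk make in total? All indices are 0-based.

i=0 j=0: 1<10, i++
i=1 j=0: 3<10, i++
i=2 j=0: 4<10, i++
i=3 j=0: 6<10, i++
i=4 j=0: 7<10, i++
i=5 j=0: 9<10, i++
i=6 j=0: 13>10, j++
i=6 j=1: 13<14, i++
i=7 j=1: 16>14, j++
i=7 j=2: 16<22, i++
i=8 j=2: 17<22, i++
i=9 j=2: 18<22, i++
i=10 j=2: 20<22, i++
i=11 j=2: 22==22 emit, i++,j++
i=12 j=3: 23<26, i++
i=13 j=3: 24<26, i++
i=14 j=3: 28>26, j++

17 moves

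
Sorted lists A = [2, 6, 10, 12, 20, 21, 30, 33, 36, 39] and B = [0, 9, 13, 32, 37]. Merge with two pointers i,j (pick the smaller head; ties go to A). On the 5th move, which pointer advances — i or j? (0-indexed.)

[i=0,j=0] A[i]=2>B[j]=0 take 0 → j++
[i=0,j=1] A[i]=2<=B[j]=9 take 2 → i++
[i=1,j=1] A[i]=6<=B[j]=9 take 6 → i++
[i=2,j=1] A[i]=10>B[j]=9 take 9 → j++
[i=2,j=2] A[i]=10<=B[j]=13 take 10 → i++

i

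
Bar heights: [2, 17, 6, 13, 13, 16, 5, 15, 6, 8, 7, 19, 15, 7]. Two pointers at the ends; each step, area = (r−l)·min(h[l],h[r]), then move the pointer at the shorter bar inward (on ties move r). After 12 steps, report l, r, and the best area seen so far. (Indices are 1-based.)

l=11, r=12, best area=170

l=1 r=14: min(2,7)*13=26 best=26 *, l++
l=2 r=14: min(17,7)*12=84 best=84 *, r--
l=2 r=13: min(17,15)*11=165 best=165 *, r--
l=2 r=12: min(17,19)*10=170 best=170 *, l++
l=3 r=12: min(6,19)*9=54 best=170, l++
l=4 r=12: min(13,19)*8=104 best=170, l++
l=5 r=12: min(13,19)*7=91 best=170, l++
l=6 r=12: min(16,19)*6=96 best=170, l++
l=7 r=12: min(5,19)*5=25 best=170, l++
l=8 r=12: min(15,19)*4=60 best=170, l++
l=9 r=12: min(6,19)*3=18 best=170, l++
l=10 r=12: min(8,19)*2=16 best=170, l++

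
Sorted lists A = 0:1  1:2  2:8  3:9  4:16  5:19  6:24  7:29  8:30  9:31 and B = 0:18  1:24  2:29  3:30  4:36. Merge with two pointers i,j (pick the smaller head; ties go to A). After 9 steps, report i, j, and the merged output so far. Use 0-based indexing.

i=7, j=2, merged so far=[1, 2, 8, 9, 16, 18, 19, 24, 24]

i=0 j=0: A[i]=1<=B[j]=18 take 1, i++
i=1 j=0: A[i]=2<=B[j]=18 take 2, i++
i=2 j=0: A[i]=8<=B[j]=18 take 8, i++
i=3 j=0: A[i]=9<=B[j]=18 take 9, i++
i=4 j=0: A[i]=16<=B[j]=18 take 16, i++
i=5 j=0: A[i]=19>B[j]=18 take 18, j++
i=5 j=1: A[i]=19<=B[j]=24 take 19, i++
i=6 j=1: A[i]=24<=B[j]=24 take 24, i++
i=7 j=1: A[i]=29>B[j]=24 take 24, j++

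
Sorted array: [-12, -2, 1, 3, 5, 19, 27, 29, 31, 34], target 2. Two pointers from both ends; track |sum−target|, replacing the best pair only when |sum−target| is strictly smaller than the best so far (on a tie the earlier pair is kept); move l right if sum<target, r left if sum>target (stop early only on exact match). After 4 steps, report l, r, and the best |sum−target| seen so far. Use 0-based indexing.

l=0 r=9: -12+34=22 d=20 *, r--
l=0 r=8: -12+31=19 d=17 *, r--
l=0 r=7: -12+29=17 d=15 *, r--
l=0 r=6: -12+27=15 d=13 *, r--

l=0, r=5, best |Δ|=13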